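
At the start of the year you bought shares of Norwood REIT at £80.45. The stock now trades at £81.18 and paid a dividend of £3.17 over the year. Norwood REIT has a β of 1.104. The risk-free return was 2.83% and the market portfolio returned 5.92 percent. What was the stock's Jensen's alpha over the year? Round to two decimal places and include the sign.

-1.39%

Realised HPR = (P1 + D1 − P0) / P0 = (81.18 + 3.17 − 80.45) / 80.45 = 3.90 / 80.45 = 4.8477%
MRP = 5.92% − 2.83% = 3.09%
CAPM required = R_f + β·MRP = 2.83% + 1.104 × 3.09% = 6.24136%
α = realised − required = 4.8477% − 6.24136% = -1.39%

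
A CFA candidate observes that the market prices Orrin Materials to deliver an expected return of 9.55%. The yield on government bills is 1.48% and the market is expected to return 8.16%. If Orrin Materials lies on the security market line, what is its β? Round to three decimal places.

MRP = 8.16% − 1.48% = 6.68%
β = (E(R) − R_f) / MRP = (9.55% − 1.48%) / 6.68% = 8.07% / 6.68% = 1.208

1.208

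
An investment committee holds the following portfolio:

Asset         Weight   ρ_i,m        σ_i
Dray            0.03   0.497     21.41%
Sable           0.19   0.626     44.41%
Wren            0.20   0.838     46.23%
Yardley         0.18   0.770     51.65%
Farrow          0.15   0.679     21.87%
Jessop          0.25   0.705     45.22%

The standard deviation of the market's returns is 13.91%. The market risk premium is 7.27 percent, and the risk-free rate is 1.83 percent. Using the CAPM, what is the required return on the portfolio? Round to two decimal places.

β_Dray = 0.497 × 21.41% / 13.91% = 0.7650
β_Sable = 0.626 × 44.41% / 13.91% = 1.9986
β_Wren = 0.838 × 46.23% / 13.91% = 2.7851
β_Yardley = 0.770 × 51.65% / 13.91% = 2.8591
β_Farrow = 0.679 × 21.87% / 13.91% = 1.0676
β_Jessop = 0.705 × 45.22% / 13.91% = 2.2919
β_P = Σ w_i β_i = 0.03×0.7650 + 0.19×1.9986 + 0.20×2.7851 + 0.18×2.8591 + 0.15×1.0676 + 0.25×2.2919 = 2.2075
E(R_P) = R_f + β_P × MRP = 1.83% + 2.2075 × 7.27% = 17.88%

17.88%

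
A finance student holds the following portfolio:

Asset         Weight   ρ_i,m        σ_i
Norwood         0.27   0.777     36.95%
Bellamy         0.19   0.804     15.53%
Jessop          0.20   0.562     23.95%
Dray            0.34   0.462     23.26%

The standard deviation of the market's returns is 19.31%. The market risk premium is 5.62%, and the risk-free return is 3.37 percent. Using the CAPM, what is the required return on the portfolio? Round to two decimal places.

8.16%

β_Norwood = 0.777 × 36.95% / 19.31% = 1.4868
β_Bellamy = 0.804 × 15.53% / 19.31% = 0.6466
β_Jessop = 0.562 × 23.95% / 19.31% = 0.6970
β_Dray = 0.462 × 23.26% / 19.31% = 0.5565
β_P = Σ w_i β_i = 0.27×1.4868 + 0.19×0.6466 + 0.20×0.6970 + 0.34×0.5565 = 0.8529
E(R_P) = R_f + β_P × MRP = 3.37% + 0.8529 × 5.62% = 8.16%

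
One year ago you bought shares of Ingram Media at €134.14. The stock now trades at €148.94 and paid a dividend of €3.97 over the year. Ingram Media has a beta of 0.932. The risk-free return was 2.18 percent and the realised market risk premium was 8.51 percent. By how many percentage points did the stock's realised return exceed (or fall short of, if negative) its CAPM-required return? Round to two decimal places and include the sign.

Realised HPR = (P1 + D1 − P0) / P0 = (148.94 + 3.97 − 134.14) / 134.14 = 18.77 / 134.14 = 13.9928%
CAPM required = R_f + β·MRP = 2.18% + 0.932 × 8.51% = 10.11132%
α = realised − required = 13.9928% − 10.11132% = +3.88%

+3.88%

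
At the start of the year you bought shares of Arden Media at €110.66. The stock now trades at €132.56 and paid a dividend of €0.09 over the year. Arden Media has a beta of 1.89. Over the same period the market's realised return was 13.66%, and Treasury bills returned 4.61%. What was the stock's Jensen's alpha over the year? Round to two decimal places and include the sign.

Realised HPR = (P1 + D1 − P0) / P0 = (132.56 + 0.09 − 110.66) / 110.66 = 21.99 / 110.66 = 19.8717%
MRP = 13.66% − 4.61% = 9.05%
CAPM required = R_f + β·MRP = 4.61% + 1.89 × 9.05% = 21.7145%
α = realised − required = 19.8717% − 21.7145% = -1.84%

-1.84%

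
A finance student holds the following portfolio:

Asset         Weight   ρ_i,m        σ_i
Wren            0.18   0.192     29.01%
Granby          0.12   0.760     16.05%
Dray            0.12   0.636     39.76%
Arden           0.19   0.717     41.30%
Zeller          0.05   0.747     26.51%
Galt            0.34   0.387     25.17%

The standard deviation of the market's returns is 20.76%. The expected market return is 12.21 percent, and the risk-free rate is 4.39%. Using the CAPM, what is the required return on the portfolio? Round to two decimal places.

10.20%

β_Wren = 0.192 × 29.01% / 20.76% = 0.2683
β_Granby = 0.760 × 16.05% / 20.76% = 0.5876
β_Dray = 0.636 × 39.76% / 20.76% = 1.2181
β_Arden = 0.717 × 41.30% / 20.76% = 1.4264
β_Zeller = 0.747 × 26.51% / 20.76% = 0.9539
β_Galt = 0.387 × 25.17% / 20.76% = 0.4692
β_P = Σ w_i β_i = 0.18×0.2683 + 0.12×0.5876 + 0.12×1.2181 + 0.19×1.4264 + 0.05×0.9539 + 0.34×0.4692 = 0.7432
MRP = 12.21% − 4.39% = 7.82%
E(R_P) = R_f + β_P × MRP = 4.39% + 0.7432 × 7.82% = 10.20%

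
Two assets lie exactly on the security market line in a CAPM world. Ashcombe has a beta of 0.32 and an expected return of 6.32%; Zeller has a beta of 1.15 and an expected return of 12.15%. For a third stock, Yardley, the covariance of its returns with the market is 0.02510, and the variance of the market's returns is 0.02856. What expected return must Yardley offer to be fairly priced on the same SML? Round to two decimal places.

MRP = (12.15% − 6.32%) / (1.15 − 0.32) = 7.0241%
R_f = 6.32% − 0.32 × 7.0241% = 4.0723%
β_Yardley = Cov / Var(R_m) = 0.02510 / 0.02856 = 0.8789
E(R_Yardley) = R_f + β × MRP = 4.0723% + 0.8789 × 7.0241% = 10.25%

10.25%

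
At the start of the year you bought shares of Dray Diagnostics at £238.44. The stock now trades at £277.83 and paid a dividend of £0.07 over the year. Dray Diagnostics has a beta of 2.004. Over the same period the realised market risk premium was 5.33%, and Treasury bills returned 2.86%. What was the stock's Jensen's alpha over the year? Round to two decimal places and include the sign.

+3.01%

Realised HPR = (P1 + D1 − P0) / P0 = (277.83 + 0.07 − 238.44) / 238.44 = 39.46 / 238.44 = 16.5492%
CAPM required = R_f + β·MRP = 2.86% + 2.004 × 5.33% = 13.54132%
α = realised − required = 16.5492% − 13.54132% = +3.01%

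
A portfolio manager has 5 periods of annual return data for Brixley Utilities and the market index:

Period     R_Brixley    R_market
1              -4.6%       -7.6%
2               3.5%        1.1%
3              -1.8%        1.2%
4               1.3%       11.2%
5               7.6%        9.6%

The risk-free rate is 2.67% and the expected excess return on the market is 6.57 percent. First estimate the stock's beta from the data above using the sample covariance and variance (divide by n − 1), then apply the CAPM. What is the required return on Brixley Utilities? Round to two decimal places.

Mean R_i = (-4.6 + 3.5 − 1.8 + 1.3 + 7.6) / 5 = 1.2000%
Mean R_m = (-7.6 + 1.1 + 1.2 + 11.2 + 9.6) / 5 = 3.1000%
Σ(R_i − R̄_i)(R_m − R̄_m) = 105.5700  ⇒  Cov = 105.5700 / 4 = 26.3925
Σ(R_m − R̄_m)² = 229.9600  ⇒  Var(R_m) = 229.9600 / 4 = 57.4900
β = Cov / Var(R_m) = 26.3925 / 57.4900 = 0.4591
E(R) = R_f + β × MRP = 2.67% + 0.4591 × 6.57% = 5.69%

5.69%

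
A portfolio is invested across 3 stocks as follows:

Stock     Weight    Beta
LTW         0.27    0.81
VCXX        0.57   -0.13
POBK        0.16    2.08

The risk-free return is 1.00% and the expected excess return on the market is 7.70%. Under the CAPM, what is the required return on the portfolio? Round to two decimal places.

β_P = Σ w_i β_i = 0.27×0.81 + 0.57×-0.13 + 0.16×2.08 = 0.4774
E(R_P) = R_f + β_P × MRP = 1.00% + 0.4774 × 7.70% = 4.68%

4.68%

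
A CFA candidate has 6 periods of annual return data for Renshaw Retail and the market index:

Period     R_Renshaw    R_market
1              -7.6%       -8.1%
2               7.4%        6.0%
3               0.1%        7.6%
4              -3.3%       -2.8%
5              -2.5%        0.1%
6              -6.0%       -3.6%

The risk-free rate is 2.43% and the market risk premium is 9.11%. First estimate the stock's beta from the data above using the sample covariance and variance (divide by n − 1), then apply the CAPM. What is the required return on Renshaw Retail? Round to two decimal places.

Mean R_i = (-7.6 + 7.4 + 0.1 − 3.3 − 2.5 − 6.0) / 6 = -1.9833%
Mean R_m = (-8.1 + 6.0 + 7.6 − 2.8 + 0.1 − 3.6) / 6 = -0.1333%
Σ(R_i − R̄_i)(R_m − R̄_m) = 135.7233  ⇒  Cov = 135.7233 / 5 = 27.1447
Σ(R_m − R̄_m)² = 180.0733  ⇒  Var(R_m) = 180.0733 / 5 = 36.0147
β = Cov / Var(R_m) = 27.1447 / 36.0147 = 0.7537
E(R) = R_f + β × MRP = 2.43% + 0.7537 × 9.11% = 9.30%

9.30%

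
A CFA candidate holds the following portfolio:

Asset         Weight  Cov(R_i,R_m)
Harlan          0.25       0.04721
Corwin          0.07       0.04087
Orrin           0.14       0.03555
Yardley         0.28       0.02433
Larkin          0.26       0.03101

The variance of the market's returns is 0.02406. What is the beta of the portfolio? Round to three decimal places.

β_Harlan = 0.04721 / 0.02406 = 1.9622
β_Corwin = 0.04087 / 0.02406 = 1.6987
β_Orrin = 0.03555 / 0.02406 = 1.4776
β_Yardley = 0.02433 / 0.02406 = 1.0112
β_Larkin = 0.03101 / 0.02406 = 1.2889
β_P = Σ w_i β_i = 0.25×1.9622 + 0.07×1.6987 + 0.14×1.4776 + 0.28×1.0112 + 0.26×1.2889 = 1.4346

1.435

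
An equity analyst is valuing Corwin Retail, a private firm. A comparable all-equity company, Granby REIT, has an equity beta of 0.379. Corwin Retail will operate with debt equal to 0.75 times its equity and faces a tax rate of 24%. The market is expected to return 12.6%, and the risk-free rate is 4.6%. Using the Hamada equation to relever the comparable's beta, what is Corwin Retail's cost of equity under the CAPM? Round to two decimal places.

9.36%

β_L = β_U × [1 + (1 − t)(D/E)] = 0.379 × [1 + (1 − 0.24) × 0.75]
    = 0.379 × [1 + 0.76 × 0.75] = 0.379 × 1.5700 = 0.5950
MRP = 12.6% − 4.6% = 8.00%
E(R) = R_f + β_L × MRP = 4.6% + 0.5950 × 8.0% = 9.36%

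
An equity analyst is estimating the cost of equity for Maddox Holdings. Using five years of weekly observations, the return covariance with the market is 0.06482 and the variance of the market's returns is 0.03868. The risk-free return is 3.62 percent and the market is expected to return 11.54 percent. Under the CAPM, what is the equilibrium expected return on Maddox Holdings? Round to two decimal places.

β = Cov(R_i, R_m) / Var(R_m) = 0.06482 / 0.03868 = 1.6758
MRP = 11.54% − 3.62% = 7.92%
E(R) = R_f + β × MRP = 3.62% + 1.6758 × 7.92% = 16.89%

16.89%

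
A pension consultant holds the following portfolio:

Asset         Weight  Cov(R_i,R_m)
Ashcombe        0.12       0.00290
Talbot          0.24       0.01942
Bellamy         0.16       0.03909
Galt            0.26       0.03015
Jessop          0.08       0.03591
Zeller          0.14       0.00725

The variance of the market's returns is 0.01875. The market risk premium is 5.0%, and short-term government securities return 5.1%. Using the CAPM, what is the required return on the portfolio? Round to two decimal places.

11.23%

β_Ashcombe = 0.00290 / 0.01875 = 0.1547
β_Talbot = 0.01942 / 0.01875 = 1.0357
β_Bellamy = 0.03909 / 0.01875 = 2.0848
β_Galt = 0.03015 / 0.01875 = 1.6080
β_Jessop = 0.03591 / 0.01875 = 1.9152
β_Zeller = 0.00725 / 0.01875 = 0.3867
β_P = Σ w_i β_i = 0.12×0.1547 + 0.24×1.0357 + 0.16×2.0848 + 0.26×1.6080 + 0.08×1.9152 + 0.14×0.3867 = 1.2261
E(R_P) = R_f + β_P × MRP = 5.1% + 1.2261 × 5.0% = 11.23%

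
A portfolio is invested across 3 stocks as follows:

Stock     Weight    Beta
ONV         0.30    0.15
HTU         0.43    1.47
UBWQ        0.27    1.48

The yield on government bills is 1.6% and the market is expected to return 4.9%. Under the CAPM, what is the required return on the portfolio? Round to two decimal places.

β_P = Σ w_i β_i = 0.30×0.15 + 0.43×1.47 + 0.27×1.48 = 1.0767
MRP = 4.9% − 1.6% = 3.30%
E(R_P) = R_f + β_P × MRP = 1.6% + 1.0767 × 3.3% = 5.15%

5.15%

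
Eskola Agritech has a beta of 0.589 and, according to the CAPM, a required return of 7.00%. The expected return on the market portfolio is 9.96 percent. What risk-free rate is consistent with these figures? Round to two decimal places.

2.76%

E(R) = R_f + β(E(R_m) − R_f) = R_f(1 − β) + β·E(R_m)
7.00% = R_f × (1 − 0.589) + 0.589 × 9.96%
7.00% = R_f × 0.411 + 5.86644%
R_f = (7.00% − 5.86644%) / 0.411 = 2.76%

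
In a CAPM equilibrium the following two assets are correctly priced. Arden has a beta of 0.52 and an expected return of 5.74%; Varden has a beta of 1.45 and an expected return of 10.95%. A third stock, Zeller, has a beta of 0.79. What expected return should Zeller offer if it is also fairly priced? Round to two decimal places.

7.25%

MRP (SML slope) = (10.95% − 5.74%) / (1.45 − 0.52) = 5.21% / 0.93 = 5.6022%
R_f (intercept) = 5.74% − 0.52 × 5.6022% = 2.8269%
E(R_Zeller) = R_f + β × MRP = 2.8269% + 0.79 × 5.6022% = 7.25%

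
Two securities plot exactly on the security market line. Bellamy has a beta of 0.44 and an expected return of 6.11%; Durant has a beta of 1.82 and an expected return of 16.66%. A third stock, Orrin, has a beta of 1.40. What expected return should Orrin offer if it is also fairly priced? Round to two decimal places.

13.45%

MRP (SML slope) = (16.66% − 6.11%) / (1.82 − 0.44) = 10.55% / 1.38 = 7.6449%
R_f (intercept) = 6.11% − 0.44 × 7.6449% = 2.7462%
E(R_Orrin) = R_f + β × MRP = 2.7462% + 1.40 × 7.6449% = 13.45%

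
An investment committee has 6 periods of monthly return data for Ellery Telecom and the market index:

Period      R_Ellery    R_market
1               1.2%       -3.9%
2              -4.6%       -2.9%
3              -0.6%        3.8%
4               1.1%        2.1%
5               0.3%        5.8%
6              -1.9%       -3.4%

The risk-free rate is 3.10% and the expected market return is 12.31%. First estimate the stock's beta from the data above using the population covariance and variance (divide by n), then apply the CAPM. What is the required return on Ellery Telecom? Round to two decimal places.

5.00%

Mean R_i = (1.2 − 4.6 − 0.6 + 1.1 + 0.3 − 1.9) / 6 = -0.7500%
Mean R_m = (-3.9 − 2.9 + 3.8 + 2.1 + 5.8 − 3.4) / 6 = 0.2500%
Σ(R_i − R̄_i)(R_m − R̄_m) = 18.0150  ⇒  Cov = 18.0150 / 6 = 3.0025
Σ(R_m − R̄_m)² = 87.2950  ⇒  Var(R_m) = 87.2950 / 6 = 14.5492
β = Cov / Var(R_m) = 3.0025 / 14.5492 = 0.2064
MRP = 12.31% − 3.10% = 9.21%
E(R) = R_f + β × MRP = 3.10% + 0.2064 × 9.21% = 5.00%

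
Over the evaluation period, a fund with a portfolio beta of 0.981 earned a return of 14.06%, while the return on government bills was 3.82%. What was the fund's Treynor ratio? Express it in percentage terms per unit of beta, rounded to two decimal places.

10.44%

Treynor = (R_P − R_f) / β_P = (14.06% − 3.82%) / 0.9810 = 10.24% / 0.9810 = 10.44%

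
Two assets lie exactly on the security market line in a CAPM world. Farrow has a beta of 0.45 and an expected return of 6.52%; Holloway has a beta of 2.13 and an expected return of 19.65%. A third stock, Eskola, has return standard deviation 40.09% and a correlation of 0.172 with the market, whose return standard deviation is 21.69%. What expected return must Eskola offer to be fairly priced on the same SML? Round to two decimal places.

MRP = (19.65% − 6.52%) / (2.13 − 0.45) = 7.8155%
R_f = 6.52% − 0.45 × 7.8155% = 3.0030%
β_Eskola = ρ·σ_i/σ_m = 0.172 × 40.09 / 21.69 = 0.3179
E(R_Eskola) = R_f + β × MRP = 3.0030% + 0.3179 × 7.8155% = 5.49%

5.49%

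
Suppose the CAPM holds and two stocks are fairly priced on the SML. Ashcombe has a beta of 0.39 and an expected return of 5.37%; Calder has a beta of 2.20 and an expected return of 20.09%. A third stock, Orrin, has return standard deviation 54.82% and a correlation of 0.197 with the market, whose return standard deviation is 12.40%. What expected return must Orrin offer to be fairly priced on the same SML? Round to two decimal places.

9.28%

MRP = (20.09% − 5.37%) / (2.20 − 0.39) = 8.1326%
R_f = 5.37% − 0.39 × 8.1326% = 2.1983%
β_Orrin = ρ·σ_i/σ_m = 0.197 × 54.82 / 12.40 = 0.8709
E(R_Orrin) = R_f + β × MRP = 2.1983% + 0.8709 × 8.1326% = 9.28%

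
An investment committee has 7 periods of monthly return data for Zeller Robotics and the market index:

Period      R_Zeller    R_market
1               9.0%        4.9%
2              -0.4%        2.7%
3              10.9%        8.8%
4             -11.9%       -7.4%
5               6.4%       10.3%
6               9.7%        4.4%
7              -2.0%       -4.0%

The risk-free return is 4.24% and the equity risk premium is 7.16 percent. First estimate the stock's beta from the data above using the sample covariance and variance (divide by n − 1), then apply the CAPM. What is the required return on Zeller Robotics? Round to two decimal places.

12.35%

Mean R_i = (9.0 − 0.4 + 10.9 − 11.9 + 6.4 + 9.7 − 2.0) / 7 = 3.1000%
Mean R_m = (4.9 + 2.7 + 8.8 − 7.4 + 10.3 + 4.4 − 4.0) / 7 = 2.8143%
Σ(R_i − R̄_i)(R_m − R̄_m) = 282.5300  ⇒  Cov = 282.5300 / 6 = 47.0883
Σ(R_m − R̄_m)² = 249.5086  ⇒  Var(R_m) = 249.5086 / 6 = 41.5848
β = Cov / Var(R_m) = 47.0883 / 41.5848 = 1.1323
E(R) = R_f + β × MRP = 4.24% + 1.1323 × 7.16% = 12.35%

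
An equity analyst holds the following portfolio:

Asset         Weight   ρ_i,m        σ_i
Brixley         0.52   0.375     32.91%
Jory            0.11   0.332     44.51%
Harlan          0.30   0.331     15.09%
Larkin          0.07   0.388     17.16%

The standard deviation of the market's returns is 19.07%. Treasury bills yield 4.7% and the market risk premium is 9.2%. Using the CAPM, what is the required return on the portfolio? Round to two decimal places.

β_Brixley = 0.375 × 32.91% / 19.07% = 0.6472
β_Jory = 0.332 × 44.51% / 19.07% = 0.7749
β_Harlan = 0.331 × 15.09% / 19.07% = 0.2619
β_Larkin = 0.388 × 17.16% / 19.07% = 0.3491
β_P = Σ w_i β_i = 0.52×0.6472 + 0.11×0.7749 + 0.30×0.2619 + 0.07×0.3491 = 0.5248
E(R_P) = R_f + β_P × MRP = 4.7% + 0.5248 × 9.2% = 9.53%

9.53%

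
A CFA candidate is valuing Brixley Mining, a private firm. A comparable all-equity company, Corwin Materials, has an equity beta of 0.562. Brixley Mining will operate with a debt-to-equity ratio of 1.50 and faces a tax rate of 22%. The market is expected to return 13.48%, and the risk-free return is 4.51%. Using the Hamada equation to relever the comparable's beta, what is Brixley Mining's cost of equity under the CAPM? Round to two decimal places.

β_L = β_U × [1 + (1 − t)(D/E)] = 0.562 × [1 + (1 − 0.22) × 1.50]
    = 0.562 × [1 + 0.78 × 1.50] = 0.562 × 2.1700 = 1.2195
MRP = 13.48% − 4.51% = 8.97%
E(R) = R_f + β_L × MRP = 4.51% + 1.2195 × 8.97% = 15.45%

15.45%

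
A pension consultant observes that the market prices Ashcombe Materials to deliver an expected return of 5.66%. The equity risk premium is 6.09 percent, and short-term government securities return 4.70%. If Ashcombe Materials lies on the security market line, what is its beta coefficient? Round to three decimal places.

β = (E(R) − R_f) / MRP = (5.66% − 4.70%) / 6.09% = 0.96% / 6.09% = 0.158

0.158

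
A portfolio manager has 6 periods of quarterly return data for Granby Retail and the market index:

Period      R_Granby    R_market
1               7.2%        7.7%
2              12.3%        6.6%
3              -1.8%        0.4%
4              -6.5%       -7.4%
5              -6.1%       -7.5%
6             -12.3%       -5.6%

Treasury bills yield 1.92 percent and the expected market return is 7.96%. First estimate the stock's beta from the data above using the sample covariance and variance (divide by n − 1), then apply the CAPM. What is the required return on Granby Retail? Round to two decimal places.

9.27%

Mean R_i = (7.2 + 12.3 − 1.8 − 6.5 − 6.1 − 12.3) / 6 = -1.2000%
Mean R_m = (7.7 + 6.6 + 0.4 − 7.4 − 7.5 − 5.6) / 6 = -0.9667%
Σ(R_i − R̄_i)(R_m − R̄_m) = 291.6700  ⇒  Cov = 291.6700 / 5 = 58.3340
Σ(R_m − R̄_m)² = 239.7733  ⇒  Var(R_m) = 239.7733 / 5 = 47.9547
β = Cov / Var(R_m) = 58.3340 / 47.9547 = 1.2164
MRP = 7.96% − 1.92% = 6.04%
E(R) = R_f + β × MRP = 1.92% + 1.2164 × 6.04% = 9.27%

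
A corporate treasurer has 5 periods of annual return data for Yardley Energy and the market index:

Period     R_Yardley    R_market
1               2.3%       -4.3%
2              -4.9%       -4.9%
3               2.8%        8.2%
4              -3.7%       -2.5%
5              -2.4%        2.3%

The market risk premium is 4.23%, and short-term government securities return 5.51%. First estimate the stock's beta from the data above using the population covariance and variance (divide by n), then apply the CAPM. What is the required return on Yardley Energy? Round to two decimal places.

Mean R_i = (2.3 − 4.9 + 2.8 − 3.7 − 2.4) / 5 = -1.1800%
Mean R_m = (-4.3 − 4.9 + 8.2 − 2.5 + 2.3) / 5 = -0.2400%
Σ(R_i − R̄_i)(R_m − R̄_m) = 39.3940  ⇒  Cov = 39.3940 / 5 = 7.8788
Σ(R_m − R̄_m)² = 120.9920  ⇒  Var(R_m) = 120.9920 / 5 = 24.1984
β = Cov / Var(R_m) = 7.8788 / 24.1984 = 0.3256
E(R) = R_f + β × MRP = 5.51% + 0.3256 × 4.23% = 6.89%

6.89%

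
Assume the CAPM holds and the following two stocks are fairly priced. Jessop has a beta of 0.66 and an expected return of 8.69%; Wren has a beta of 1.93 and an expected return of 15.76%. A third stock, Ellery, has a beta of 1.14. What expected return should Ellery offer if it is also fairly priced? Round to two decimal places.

MRP (SML slope) = (15.76% − 8.69%) / (1.93 − 0.66) = 7.07% / 1.27 = 5.5669%
R_f (intercept) = 8.69% − 0.66 × 5.5669% = 5.0158%
E(R_Ellery) = R_f + β × MRP = 5.0158% + 1.14 × 5.5669% = 11.36%

11.36%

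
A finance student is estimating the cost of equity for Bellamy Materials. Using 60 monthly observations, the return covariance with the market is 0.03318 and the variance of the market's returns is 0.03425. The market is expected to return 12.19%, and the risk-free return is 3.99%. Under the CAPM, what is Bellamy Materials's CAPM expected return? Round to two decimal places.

11.93%

β = Cov(R_i, R_m) / Var(R_m) = 0.03318 / 0.03425 = 0.9688
MRP = 12.19% − 3.99% = 8.20%
E(R) = R_f + β × MRP = 3.99% + 0.9688 × 8.20% = 11.93%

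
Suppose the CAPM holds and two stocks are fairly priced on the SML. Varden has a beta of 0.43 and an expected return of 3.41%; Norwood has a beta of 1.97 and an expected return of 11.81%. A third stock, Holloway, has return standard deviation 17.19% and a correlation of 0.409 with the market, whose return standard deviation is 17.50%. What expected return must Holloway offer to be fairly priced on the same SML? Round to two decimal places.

3.26%

MRP = (11.81% − 3.41%) / (1.97 − 0.43) = 5.4545%
R_f = 3.41% − 0.43 × 5.4545% = 1.0646%
β_Holloway = ρ·σ_i/σ_m = 0.409 × 17.19 / 17.50 = 0.4018
E(R_Holloway) = R_f + β × MRP = 1.0646% + 0.4018 × 5.4545% = 3.26%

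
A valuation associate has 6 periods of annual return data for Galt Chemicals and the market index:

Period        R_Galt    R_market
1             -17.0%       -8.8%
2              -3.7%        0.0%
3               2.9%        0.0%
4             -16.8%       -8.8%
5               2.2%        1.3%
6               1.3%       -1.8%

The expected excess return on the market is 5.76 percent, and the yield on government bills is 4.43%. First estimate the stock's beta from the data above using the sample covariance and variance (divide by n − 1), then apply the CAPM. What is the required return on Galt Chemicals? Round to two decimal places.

Mean R_i = (-17.0 − 3.7 + 2.9 − 16.8 + 2.2 + 1.3) / 6 = -5.1833%
Mean R_m = (-8.8 + 0.0 + 0.0 − 8.8 + 1.3 − 1.8) / 6 = -3.0167%
Σ(R_i − R̄_i)(R_m − R̄_m) = 204.1417  ⇒  Cov = 204.1417 / 5 = 40.8283
Σ(R_m − R̄_m)² = 105.2083  ⇒  Var(R_m) = 105.2083 / 5 = 21.0417
β = Cov / Var(R_m) = 40.8283 / 21.0417 = 1.9404
E(R) = R_f + β × MRP = 4.43% + 1.9404 × 5.76% = 15.61%

15.61%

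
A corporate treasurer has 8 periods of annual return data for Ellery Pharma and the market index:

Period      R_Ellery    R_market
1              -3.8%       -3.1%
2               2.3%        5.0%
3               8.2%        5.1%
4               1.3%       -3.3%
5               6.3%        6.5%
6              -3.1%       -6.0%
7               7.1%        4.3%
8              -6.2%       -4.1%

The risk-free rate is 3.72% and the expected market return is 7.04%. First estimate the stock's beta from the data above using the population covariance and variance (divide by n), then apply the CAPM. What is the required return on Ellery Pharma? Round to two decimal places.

6.80%

Mean R_i = (-3.8 + 2.3 + 8.2 + 1.3 + 6.3 − 3.1 + 7.1 − 6.2) / 8 = 1.5125%
Mean R_m = (-3.1 + 5.0 + 5.1 − 3.3 + 6.5 − 6.0 + 4.3 − 4.1) / 8 = 0.5500%
Σ(R_i − R̄_i)(R_m − R̄_m) = 169.6550  ⇒  Cov = 169.6550 / 8 = 21.2069
Σ(R_m − R̄_m)² = 182.6400  ⇒  Var(R_m) = 182.6400 / 8 = 22.8300
β = Cov / Var(R_m) = 21.2069 / 22.8300 = 0.9289
MRP = 7.04% − 3.72% = 3.32%
E(R) = R_f + β × MRP = 3.72% + 0.9289 × 3.32% = 6.80%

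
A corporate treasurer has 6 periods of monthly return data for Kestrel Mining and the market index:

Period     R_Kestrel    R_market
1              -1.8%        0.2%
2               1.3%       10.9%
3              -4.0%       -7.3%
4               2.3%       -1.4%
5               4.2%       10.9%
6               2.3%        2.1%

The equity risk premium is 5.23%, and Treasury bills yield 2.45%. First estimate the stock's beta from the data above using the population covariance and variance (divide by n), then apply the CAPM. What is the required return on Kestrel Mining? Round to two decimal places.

Mean R_i = (-1.8 + 1.3 − 4.0 + 2.3 + 4.2 + 2.3) / 6 = 0.7167%
Mean R_m = (0.2 + 10.9 − 7.3 − 1.4 + 10.9 + 2.1) / 6 = 2.5667%
Σ(R_i − R̄_i)(R_m − R̄_m) = 79.3633  ⇒  Cov = 79.3633 / 6 = 13.2272
Σ(R_m − R̄_m)² = 257.7933  ⇒  Var(R_m) = 257.7933 / 6 = 42.9656
β = Cov / Var(R_m) = 13.2272 / 42.9656 = 0.3079
E(R) = R_f + β × MRP = 2.45% + 0.3079 × 5.23% = 4.06%

4.06%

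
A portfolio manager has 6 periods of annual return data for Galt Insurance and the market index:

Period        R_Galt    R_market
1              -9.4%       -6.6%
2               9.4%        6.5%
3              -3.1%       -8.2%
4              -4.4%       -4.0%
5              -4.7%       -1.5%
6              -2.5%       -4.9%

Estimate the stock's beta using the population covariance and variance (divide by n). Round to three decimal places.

Mean R_i = (-9.4 + 9.4 − 3.1 − 4.4 − 4.7 − 2.5) / 6 = -2.4500%
Mean R_m = (-6.6 + 6.5 − 8.2 − 4.0 − 1.5 − 4.9) / 6 = -3.1167%
Σ(R_i − R̄_i)(R_m − R̄_m) = 139.6450  ⇒  Cov = 139.6450 / 6 = 23.2742
Σ(R_m − R̄_m)² = 137.0283  ⇒  Var(R_m) = 137.0283 / 6 = 22.8381
β = Cov / Var(R_m) = 23.2742 / 22.8381 = 1.0191

1.019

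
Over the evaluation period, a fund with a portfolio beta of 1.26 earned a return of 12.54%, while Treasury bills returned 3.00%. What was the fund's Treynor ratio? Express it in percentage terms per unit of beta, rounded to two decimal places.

7.57%

Treynor = (R_P − R_f) / β_P = (12.54% − 3.00%) / 1.2600 = 9.54% / 1.2600 = 7.57%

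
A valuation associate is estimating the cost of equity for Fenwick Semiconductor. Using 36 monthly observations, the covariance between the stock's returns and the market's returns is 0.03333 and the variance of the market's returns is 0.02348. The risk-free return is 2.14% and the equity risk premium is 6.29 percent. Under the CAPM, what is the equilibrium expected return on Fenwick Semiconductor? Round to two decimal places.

β = Cov(R_i, R_m) / Var(R_m) = 0.03333 / 0.02348 = 1.4195
E(R) = R_f + β × MRP = 2.14% + 1.4195 × 6.29% = 11.07%

11.07%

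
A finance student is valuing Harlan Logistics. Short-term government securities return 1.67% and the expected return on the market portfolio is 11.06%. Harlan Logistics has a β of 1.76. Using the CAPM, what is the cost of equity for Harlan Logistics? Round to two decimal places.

Market risk premium = E(R_m) − R_f = 11.06% − 1.67% = 9.39%
E(R) = R_f + β × MRP = 1.67% + 1.76 × 9.39% = 18.20%

18.20%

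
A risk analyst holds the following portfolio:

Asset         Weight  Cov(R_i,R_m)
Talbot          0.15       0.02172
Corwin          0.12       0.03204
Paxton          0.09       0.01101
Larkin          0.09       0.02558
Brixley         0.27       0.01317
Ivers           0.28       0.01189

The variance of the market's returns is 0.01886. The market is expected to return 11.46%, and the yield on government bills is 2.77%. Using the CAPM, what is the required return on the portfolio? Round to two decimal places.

β_Talbot = 0.02172 / 0.01886 = 1.1516
β_Corwin = 0.03204 / 0.01886 = 1.6988
β_Paxton = 0.01101 / 0.01886 = 0.5838
β_Larkin = 0.02558 / 0.01886 = 1.3563
β_Brixley = 0.01317 / 0.01886 = 0.6983
β_Ivers = 0.01189 / 0.01886 = 0.6304
β_P = Σ w_i β_i = 0.15×1.1516 + 0.12×1.6988 + 0.09×0.5838 + 0.09×1.3563 + 0.27×0.6983 + 0.28×0.6304 = 0.9163
MRP = 11.46% − 2.77% = 8.69%
E(R_P) = R_f + β_P × MRP = 2.77% + 0.9163 × 8.69% = 10.73%

10.73%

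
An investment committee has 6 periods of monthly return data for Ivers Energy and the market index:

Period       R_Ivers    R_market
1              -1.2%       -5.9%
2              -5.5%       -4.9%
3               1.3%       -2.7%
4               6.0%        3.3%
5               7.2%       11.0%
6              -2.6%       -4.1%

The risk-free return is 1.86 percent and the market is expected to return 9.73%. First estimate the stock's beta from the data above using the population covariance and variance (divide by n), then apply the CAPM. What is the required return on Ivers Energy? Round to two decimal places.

Mean R_i = (-1.2 − 5.5 + 1.3 + 6.0 + 7.2 − 2.6) / 6 = 0.8667%
Mean R_m = (-5.9 − 4.9 − 2.7 + 3.3 + 11.0 − 4.1) / 6 = -0.5500%
Σ(R_i − R̄_i)(R_m − R̄_m) = 143.0400  ⇒  Cov = 143.0400 / 6 = 23.8400
Σ(R_m − R̄_m)² = 212.9950  ⇒  Var(R_m) = 212.9950 / 6 = 35.4992
β = Cov / Var(R_m) = 23.8400 / 35.4992 = 0.6716
MRP = 9.73% − 1.86% = 7.87%
E(R) = R_f + β × MRP = 1.86% + 0.6716 × 7.87% = 7.15%

7.15%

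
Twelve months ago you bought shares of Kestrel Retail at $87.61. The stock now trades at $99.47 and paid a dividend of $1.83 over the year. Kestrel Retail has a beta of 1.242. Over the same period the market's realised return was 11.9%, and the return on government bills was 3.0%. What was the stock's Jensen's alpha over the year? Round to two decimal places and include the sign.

+1.57%

Realised HPR = (P1 + D1 − P0) / P0 = (99.47 + 1.83 − 87.61) / 87.61 = 13.69 / 87.61 = 15.6261%
MRP = 11.9% − 3.0% = 8.90%
CAPM required = R_f + β·MRP = 3.0% + 1.242 × 8.9% = 14.0538%
α = realised − required = 15.6261% − 14.0538% = +1.57%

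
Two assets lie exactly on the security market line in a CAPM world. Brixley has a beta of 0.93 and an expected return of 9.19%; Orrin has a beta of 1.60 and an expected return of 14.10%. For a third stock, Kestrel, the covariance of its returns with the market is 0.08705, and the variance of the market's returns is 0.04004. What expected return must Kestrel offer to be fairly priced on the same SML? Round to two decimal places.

MRP = (14.10% − 9.19%) / (1.60 − 0.93) = 7.3284%
R_f = 9.19% − 0.93 × 7.3284% = 2.3746%
β_Kestrel = Cov / Var(R_m) = 0.08705 / 0.04004 = 2.1741
E(R_Kestrel) = R_f + β × MRP = 2.3746% + 2.1741 × 7.3284% = 18.31%

18.31%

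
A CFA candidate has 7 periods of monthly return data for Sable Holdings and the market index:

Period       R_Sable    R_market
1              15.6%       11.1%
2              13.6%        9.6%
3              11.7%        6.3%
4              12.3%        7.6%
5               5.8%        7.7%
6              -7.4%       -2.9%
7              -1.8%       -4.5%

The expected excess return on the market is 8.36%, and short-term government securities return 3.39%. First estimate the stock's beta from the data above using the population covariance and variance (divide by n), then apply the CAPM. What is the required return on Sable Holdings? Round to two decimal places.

14.33%

Mean R_i = (15.6 + 13.6 + 11.7 + 12.3 + 5.8 − 7.4 − 1.8) / 7 = 7.1143%
Mean R_m = (11.1 + 9.6 + 6.3 + 7.6 + 7.7 − 2.9 − 4.5) / 7 = 4.9857%
Σ(R_i − R̄_i)(R_m − R̄_m) = 296.8414  ⇒  Cov = 296.8414 / 7 = 42.4059
Σ(R_m − R̄_m)² = 226.7686  ⇒  Var(R_m) = 226.7686 / 7 = 32.3955
β = Cov / Var(R_m) = 42.4059 / 32.3955 = 1.3090
E(R) = R_f + β × MRP = 3.39% + 1.3090 × 8.36% = 14.33%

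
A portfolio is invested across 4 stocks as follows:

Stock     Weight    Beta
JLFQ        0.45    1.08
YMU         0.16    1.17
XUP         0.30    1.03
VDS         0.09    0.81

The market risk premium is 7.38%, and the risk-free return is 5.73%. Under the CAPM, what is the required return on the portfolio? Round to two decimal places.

β_P = Σ w_i β_i = 0.45×1.08 + 0.16×1.17 + 0.30×1.03 + 0.09×0.81 = 1.0551
E(R_P) = R_f + β_P × MRP = 5.73% + 1.0551 × 7.38% = 13.52%

13.52%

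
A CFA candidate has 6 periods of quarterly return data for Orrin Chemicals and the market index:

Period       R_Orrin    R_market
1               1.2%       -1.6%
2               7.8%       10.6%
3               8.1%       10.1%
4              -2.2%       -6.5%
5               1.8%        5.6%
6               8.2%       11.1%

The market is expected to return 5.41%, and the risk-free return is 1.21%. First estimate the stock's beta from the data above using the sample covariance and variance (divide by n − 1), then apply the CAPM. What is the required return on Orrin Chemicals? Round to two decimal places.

Mean R_i = (1.2 + 7.8 + 8.1 − 2.2 + 1.8 + 8.2) / 6 = 4.1500%
Mean R_m = (-1.6 + 10.6 + 10.1 − 6.5 + 5.6 + 11.1) / 6 = 4.8833%
Σ(R_i − R̄_i)(R_m − R̄_m) = 156.3750  ⇒  Cov = 156.3750 / 5 = 31.2750
Σ(R_m − R̄_m)² = 270.6683  ⇒  Var(R_m) = 270.6683 / 5 = 54.1337
β = Cov / Var(R_m) = 31.2750 / 54.1337 = 0.5777
MRP = 5.41% − 1.21% = 4.20%
E(R) = R_f + β × MRP = 1.21% + 0.5777 × 4.20% = 3.64%

3.64%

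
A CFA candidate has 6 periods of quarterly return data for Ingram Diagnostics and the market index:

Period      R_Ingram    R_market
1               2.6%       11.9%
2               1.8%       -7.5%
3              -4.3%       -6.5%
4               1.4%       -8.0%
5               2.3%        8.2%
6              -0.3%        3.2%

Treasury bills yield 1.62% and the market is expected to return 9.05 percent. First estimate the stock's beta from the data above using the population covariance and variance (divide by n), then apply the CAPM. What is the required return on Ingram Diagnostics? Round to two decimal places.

Mean R_i = (2.6 + 1.8 − 4.3 + 1.4 + 2.3 − 0.3) / 6 = 0.5833%
Mean R_m = (11.9 − 7.5 − 6.5 − 8.0 + 8.2 + 3.2) / 6 = 0.2167%
Σ(R_i − R̄_i)(R_m − R̄_m) = 51.3317  ⇒  Cov = 51.3317 / 6 = 8.5553
Σ(R_m − R̄_m)² = 381.3083  ⇒  Var(R_m) = 381.3083 / 6 = 63.5514
β = Cov / Var(R_m) = 8.5553 / 63.5514 = 0.1346
MRP = 9.05% − 1.62% = 7.43%
E(R) = R_f + β × MRP = 1.62% + 0.1346 × 7.43% = 2.62%

2.62%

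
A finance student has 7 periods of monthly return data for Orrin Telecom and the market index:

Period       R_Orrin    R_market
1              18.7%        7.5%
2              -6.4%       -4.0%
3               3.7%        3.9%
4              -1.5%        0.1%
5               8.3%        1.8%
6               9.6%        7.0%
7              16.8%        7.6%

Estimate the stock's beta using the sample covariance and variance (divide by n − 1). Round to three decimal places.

1.916

Mean R_i = (18.7 − 6.4 + 3.7 − 1.5 + 8.3 + 9.6 + 16.8) / 7 = 7.0286%
Mean R_m = (7.5 − 4.0 + 3.9 + 0.1 + 1.8 + 7.0 + 7.6) / 7 = 3.4143%
Σ(R_i − R̄_i)(R_m − R̄_m) = 221.9671  ⇒  Cov = 221.9671 / 6 = 36.9945
Σ(R_m − R̄_m)² = 115.8686  ⇒  Var(R_m) = 115.8686 / 6 = 19.3114
β = Cov / Var(R_m) = 36.9945 / 19.3114 = 1.9157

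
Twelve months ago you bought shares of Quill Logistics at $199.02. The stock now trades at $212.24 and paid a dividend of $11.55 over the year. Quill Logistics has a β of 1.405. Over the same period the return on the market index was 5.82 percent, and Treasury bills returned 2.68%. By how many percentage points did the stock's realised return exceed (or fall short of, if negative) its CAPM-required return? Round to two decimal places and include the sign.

Realised HPR = (P1 + D1 − P0) / P0 = (212.24 + 11.55 − 199.02) / 199.02 = 24.77 / 199.02 = 12.4460%
MRP = 5.82% − 2.68% = 3.14%
CAPM required = R_f + β·MRP = 2.68% + 1.405 × 3.14% = 7.09170%
α = realised − required = 12.4460% − 7.09170% = +5.35%

+5.35%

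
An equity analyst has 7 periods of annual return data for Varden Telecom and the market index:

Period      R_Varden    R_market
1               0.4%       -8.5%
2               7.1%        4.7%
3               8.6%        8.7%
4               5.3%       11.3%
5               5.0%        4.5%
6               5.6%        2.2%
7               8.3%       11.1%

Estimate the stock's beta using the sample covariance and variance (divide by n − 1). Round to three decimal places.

0.341

Mean R_i = (0.4 + 7.1 + 8.6 + 5.3 + 5.0 + 5.6 + 8.3) / 7 = 5.7571%
Mean R_m = (-8.5 + 4.7 + 8.7 + 11.3 + 4.5 + 2.2 + 11.1) / 7 = 4.8571%
Σ(R_i − R̄_i)(R_m − R̄_m) = 95.8871  ⇒  Cov = 95.8871 / 6 = 15.9812
Σ(R_m − R̄_m)² = 280.8771  ⇒  Var(R_m) = 280.8771 / 6 = 46.8129
β = Cov / Var(R_m) = 15.9812 / 46.8129 = 0.3414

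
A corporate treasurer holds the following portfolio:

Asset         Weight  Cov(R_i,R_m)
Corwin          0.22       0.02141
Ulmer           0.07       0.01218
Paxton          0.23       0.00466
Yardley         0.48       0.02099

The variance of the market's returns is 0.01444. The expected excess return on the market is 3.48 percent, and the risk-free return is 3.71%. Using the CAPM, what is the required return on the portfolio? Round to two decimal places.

7.74%

β_Corwin = 0.02141 / 0.01444 = 1.4827
β_Ulmer = 0.01218 / 0.01444 = 0.8435
β_Paxton = 0.00466 / 0.01444 = 0.3227
β_Yardley = 0.02099 / 0.01444 = 1.4536
β_P = Σ w_i β_i = 0.22×1.4827 + 0.07×0.8435 + 0.23×0.3227 + 0.48×1.4536 = 1.1572
E(R_P) = R_f + β_P × MRP = 3.71% + 1.1572 × 3.48% = 7.74%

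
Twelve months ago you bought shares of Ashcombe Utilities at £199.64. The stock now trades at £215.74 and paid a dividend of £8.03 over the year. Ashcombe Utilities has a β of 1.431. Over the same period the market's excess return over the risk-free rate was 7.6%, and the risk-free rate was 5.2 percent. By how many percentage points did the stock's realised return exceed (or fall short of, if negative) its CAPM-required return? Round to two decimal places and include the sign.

-3.99%

Realised HPR = (P1 + D1 − P0) / P0 = (215.74 + 8.03 − 199.64) / 199.64 = 24.13 / 199.64 = 12.0868%
CAPM required = R_f + β·MRP = 5.2% + 1.431 × 7.6% = 16.0756%
α = realised − required = 12.0868% − 16.0756% = -3.99%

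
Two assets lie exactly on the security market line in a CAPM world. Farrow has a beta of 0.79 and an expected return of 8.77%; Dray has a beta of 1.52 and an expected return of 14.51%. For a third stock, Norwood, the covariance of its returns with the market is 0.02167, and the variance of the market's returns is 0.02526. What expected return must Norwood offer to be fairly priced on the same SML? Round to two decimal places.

9.30%

MRP = (14.51% − 8.77%) / (1.52 − 0.79) = 7.8630%
R_f = 8.77% − 0.79 × 7.8630% = 2.5582%
β_Norwood = Cov / Var(R_m) = 0.02167 / 0.02526 = 0.8579
E(R_Norwood) = R_f + β × MRP = 2.5582% + 0.8579 × 7.8630% = 9.30%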